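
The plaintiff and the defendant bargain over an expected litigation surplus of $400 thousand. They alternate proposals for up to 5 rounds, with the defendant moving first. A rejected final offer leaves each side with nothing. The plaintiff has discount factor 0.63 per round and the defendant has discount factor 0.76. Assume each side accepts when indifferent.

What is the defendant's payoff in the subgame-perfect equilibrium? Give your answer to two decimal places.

310.56

By backward induction:
Round 5 (the defendant proposes): the plaintiff will accept anything ≥ 0, so the defendant offers 0 and keeps 400.
Round 4 (the plaintiff proposes): the defendant can get 400 next round, worth 0.76 × 400 = 304 now; the plaintiff offers that and keeps 96.
Round 3 (the defendant proposes): the plaintiff can get 96 next round, worth 0.63 × 96 = 60.48 now. The defendant offers 60.48 and keeps 400 − 60.48 = 339.52.
Round 2 (the plaintiff proposes): the defendant can get 339.52 next round, worth 0.76 × 339.52 = 258.0352 now; the plaintiff offers that and keeps 141.9648.
Round 1 (the defendant proposes): the plaintiff can get 141.9648 next round, worth 0.63 × 141.9648 = 89.437824 now, so the defendant offers 89.437824, keeping 310.562176.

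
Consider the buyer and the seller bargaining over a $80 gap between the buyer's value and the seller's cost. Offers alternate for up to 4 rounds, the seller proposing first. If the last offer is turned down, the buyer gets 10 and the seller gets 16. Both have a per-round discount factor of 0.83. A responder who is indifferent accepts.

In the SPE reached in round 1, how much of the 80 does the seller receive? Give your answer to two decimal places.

32.12

Round 4 (the buyer proposes): the seller gets 16 if talks fail, so the buyer offers 16 and keeps 64.
Round 3 (the seller proposes): the buyer can get 64 next round, worth 0.83 × 64 = 53.12 now; the seller offers that and keeps 26.88.
Round 2 (the buyer proposes): the seller can get 26.88 next round, worth 0.83 × 26.88 = 22.3104 now, so the buyer offers 22.3104, keeping 57.6896.
Round 1 (the seller proposes): the buyer can get 57.6896 next round, worth 0.83 × 57.6896 = 47.882368 now; the seller offers that and keeps 32.117632.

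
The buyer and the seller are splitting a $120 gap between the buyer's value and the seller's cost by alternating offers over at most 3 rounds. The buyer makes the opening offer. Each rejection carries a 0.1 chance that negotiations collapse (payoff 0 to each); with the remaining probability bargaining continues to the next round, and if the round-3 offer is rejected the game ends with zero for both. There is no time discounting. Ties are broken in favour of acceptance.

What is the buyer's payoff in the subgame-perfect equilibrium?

109.2

By backward induction:
Round 3 (the buyer proposes): the seller will accept anything ≥ 0, so the buyer offers 0 and keeps 120.
Round 2 (the seller proposes): rejecting gives the buyer an expected 0.9 × 120 = 108, so the seller offers 108, keeping 12.
Round 1 (the buyer proposes): rejecting gives the seller an expected 0.9 × 12 = 10.8. The buyer offers 10.8 and keeps 120 − 10.8 = 109.2.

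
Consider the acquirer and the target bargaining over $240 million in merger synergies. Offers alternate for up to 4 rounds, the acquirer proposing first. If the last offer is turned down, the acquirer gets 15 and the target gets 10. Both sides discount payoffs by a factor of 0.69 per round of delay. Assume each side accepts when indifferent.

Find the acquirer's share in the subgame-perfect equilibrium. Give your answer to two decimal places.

Round 4 (the target proposes): the acquirer gets 15 if talks fail, so the target offers 15 and keeps 225.
Round 3 (the acquirer proposes): the target can get 225 next round, worth 0.69 × 225 = 155.25 now; the acquirer offers that and keeps 84.75.
Round 2 (the target proposes): the acquirer can get 84.75 next round, worth 0.69 × 84.75 = 58.4775 now; the target offers that and keeps 181.5225.
Round 1 (the acquirer proposes): the target can get 181.5225 next round, worth 0.69 × 181.5225 = 125.250525 now. The acquirer offers 125.250525 and keeps 240 − 125.250525 = 114.749475.

114.75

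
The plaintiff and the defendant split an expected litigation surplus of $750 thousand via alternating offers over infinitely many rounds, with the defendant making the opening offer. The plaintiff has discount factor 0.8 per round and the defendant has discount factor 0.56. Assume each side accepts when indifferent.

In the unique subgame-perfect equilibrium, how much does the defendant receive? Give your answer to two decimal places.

271.74

Let x be the defendant's share when the defendant proposes and y be the plaintiff's share when the plaintiff proposes.
The plaintiff accepts iff offered ≥ 0.8·y, so x = 750 − 0.8y. Symmetrically y = 750 − 0.56x.
Substituting: x = 750 − 0.8(750 − 0.56x), giving x(1 − 0.56·0.8) = 750(1 − 0.8).
So x = 750 × 0.2 / 0.552 ≈ 271.7391, and the plaintiff receives 750 − x ≈ 478.2609.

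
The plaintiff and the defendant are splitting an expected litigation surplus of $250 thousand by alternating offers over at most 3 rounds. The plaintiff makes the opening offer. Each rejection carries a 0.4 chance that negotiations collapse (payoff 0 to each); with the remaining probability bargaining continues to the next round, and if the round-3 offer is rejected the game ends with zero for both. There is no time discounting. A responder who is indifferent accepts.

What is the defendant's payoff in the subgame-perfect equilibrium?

Round 3 (the plaintiff proposes): the defendant will accept anything ≥ 0, so the plaintiff offers 0 and keeps 250.
Round 2 (the defendant proposes): rejecting gives the plaintiff an expected 0.6 × 250 = 150, so the defendant offers 150, keeping 100.
Round 1 (the plaintiff proposes): rejecting gives the defendant an expected 0.6 × 100 = 60, so the plaintiff offers 60, keeping 190.

60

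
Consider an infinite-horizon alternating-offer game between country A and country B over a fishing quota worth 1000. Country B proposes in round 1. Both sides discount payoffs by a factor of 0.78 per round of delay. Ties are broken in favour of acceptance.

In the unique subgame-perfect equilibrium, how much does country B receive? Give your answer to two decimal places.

561.80

Let x be country B's share when country B proposes and y be country A's share when country A proposes.
Country A accepts iff offered ≥ 0.78·y, so x = 1000 − 0.78y. Symmetrically y = 1000 − 0.78x.
Substituting: x = 1000 − 0.78(1000 − 0.78x), giving x(1 − 0.78·0.78) = 1000(1 − 0.78).
So x = 1000 × 0.22 / 0.3916 ≈ 561.7978, and country A receives 1000 − x ≈ 438.2022.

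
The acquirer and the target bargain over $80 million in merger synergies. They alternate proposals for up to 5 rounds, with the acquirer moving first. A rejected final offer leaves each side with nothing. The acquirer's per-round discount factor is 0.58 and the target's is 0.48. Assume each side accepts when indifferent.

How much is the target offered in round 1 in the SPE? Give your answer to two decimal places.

Solve by backward induction from round 5.
Round 5 (the acquirer proposes): the target will accept anything ≥ 0, so the acquirer offers 0 and keeps 80.
Round 4 (the target proposes): the acquirer can get 80 next round, worth 0.58 × 80 = 46.4 now. The target offers 46.4 and keeps 80 − 46.4 = 33.6.
Round 3 (the acquirer proposes): the target can get 33.6 next round, worth 0.48 × 33.6 = 16.128 now. The acquirer offers 16.128 and keeps 80 − 16.128 = 63.872.
Round 2 (the target proposes): the acquirer can get 63.872 next round, worth 0.58 × 63.872 = 37.04576 now; the target offers that and keeps 42.95424.
Round 1 (the acquirer proposes): the target can get 42.95424 next round, worth 0.48 × 42.95424 = 20.6180352 now, so the acquirer offers 20.6180352, keeping 59.3819648.

20.62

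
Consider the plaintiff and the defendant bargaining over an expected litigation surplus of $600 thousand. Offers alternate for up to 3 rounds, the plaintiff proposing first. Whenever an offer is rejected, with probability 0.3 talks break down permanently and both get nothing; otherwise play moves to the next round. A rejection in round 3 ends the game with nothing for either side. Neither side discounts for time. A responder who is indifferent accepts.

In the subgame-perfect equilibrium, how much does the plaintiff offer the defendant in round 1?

126

Round 3 (the plaintiff proposes): rejection yields 0 for the defendant; the plaintiff offers 0 and keeps 600.
Round 2 (the defendant proposes): rejecting gives the plaintiff an expected 0.7 × 600 = 420, so the defendant offers 420, keeping 180.
Round 1 (the plaintiff proposes): rejecting gives the defendant an expected 0.7 × 180 = 126; the plaintiff offers that and keeps 474.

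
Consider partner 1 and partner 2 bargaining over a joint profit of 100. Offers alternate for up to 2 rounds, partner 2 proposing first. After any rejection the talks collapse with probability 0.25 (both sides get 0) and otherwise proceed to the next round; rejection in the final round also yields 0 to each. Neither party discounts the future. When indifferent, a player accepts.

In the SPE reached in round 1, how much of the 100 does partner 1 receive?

75

By backward induction:
Round 2 (partner 1 proposes): rejection yields 0 for partner 2; partner 1 offers 0 and keeps 100.
Round 1 (partner 2 proposes): rejecting gives partner 1 an expected 0.75 × 100 = 75, so partner 2 offers 75, keeping 25.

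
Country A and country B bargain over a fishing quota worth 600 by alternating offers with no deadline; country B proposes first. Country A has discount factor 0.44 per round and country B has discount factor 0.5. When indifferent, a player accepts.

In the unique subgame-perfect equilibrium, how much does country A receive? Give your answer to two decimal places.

169.23

Let x be country B's share when country B proposes and y be country A's share when country A proposes.
Country A accepts iff offered ≥ 0.44·y, so x = 600 − 0.44y. Symmetrically y = 600 − 0.5x.
Substituting: x = 600 − 0.44(600 − 0.5x), giving x(1 − 0.5·0.44) = 600(1 − 0.44).
So x = 600 × 0.56 / 0.78 ≈ 430.7692, and country A receives 600 − x ≈ 169.2308.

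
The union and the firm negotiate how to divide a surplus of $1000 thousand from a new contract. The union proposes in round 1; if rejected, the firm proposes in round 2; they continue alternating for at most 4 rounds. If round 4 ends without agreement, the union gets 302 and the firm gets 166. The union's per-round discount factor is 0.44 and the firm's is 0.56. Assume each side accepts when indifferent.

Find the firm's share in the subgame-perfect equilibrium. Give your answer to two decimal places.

409.91

By backward induction:
Round 4 (the firm proposes): the union gets 302 if talks fail, so the firm offers 302 and keeps 698.
Round 3 (the union proposes): the firm can get 698 next round, worth 0.56 × 698 = 390.88 now; the union offers that and keeps 609.12.
Round 2 (the firm proposes): the union can get 609.12 next round, worth 0.44 × 609.12 = 268.0128 now. The firm offers 268.0128 and keeps 1000 − 268.0128 = 731.9872.
Round 1 (the union proposes): the firm can get 731.9872 next round, worth 0.56 × 731.9872 = 409.912832 now, so the union offers 409.912832, keeping 590.087168.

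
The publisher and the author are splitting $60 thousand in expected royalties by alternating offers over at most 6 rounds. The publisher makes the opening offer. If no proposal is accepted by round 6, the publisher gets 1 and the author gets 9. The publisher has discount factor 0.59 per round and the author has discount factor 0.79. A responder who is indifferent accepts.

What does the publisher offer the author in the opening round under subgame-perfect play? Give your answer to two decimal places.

Round 6 (the author proposes): the publisher gets 1 if talks fail, so the author offers 1 and keeps 59.
Round 5 (the publisher proposes): the author can get 59 next round, worth 0.79 × 59 = 46.61 now. The publisher offers 46.61 and keeps 60 − 46.61 = 13.39.
Round 4 (the author proposes): the publisher can get 13.39 next round, worth 0.59 × 13.39 = 7.9001 now. The author offers 7.9001 and keeps 60 − 7.9001 = 52.0999.
Round 3 (the publisher proposes): the author can get 52.0999 next round, worth 0.79 × 52.0999 = 41.158921 now; the publisher offers that and keeps 18.841079.
Round 2 (the author proposes): the publisher can get 18.841079 next round, worth 0.59 × 18.841079 = 11.11623661 now. The author offers 11.11623661 and keeps 60 − 11.11623661 = 48.88376339.
Round 1 (the publisher proposes): the author can get 48.88376339 next round, worth 0.79 × 48.88376339 = 38.6181730781 now. The publisher offers 38.6181730781 and keeps 60 − 38.6181730781 = 21.3818269219.

38.62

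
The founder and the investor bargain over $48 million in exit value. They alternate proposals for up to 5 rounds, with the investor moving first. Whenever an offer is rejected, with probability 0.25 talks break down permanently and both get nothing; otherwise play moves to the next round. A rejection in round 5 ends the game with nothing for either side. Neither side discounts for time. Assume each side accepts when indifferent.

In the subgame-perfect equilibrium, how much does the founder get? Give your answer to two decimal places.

Round 5 (the investor proposes): the founder will accept anything ≥ 0, so the investor offers 0 and keeps 48.
Round 4 (the founder proposes): rejecting gives the investor an expected 0.75 × 48 = 36, so the founder offers 36, keeping 12.
Round 3 (the investor proposes): rejecting gives the founder an expected 0.75 × 12 = 9. The investor offers 9 and keeps 48 − 9 = 39.
Round 2 (the founder proposes): rejecting gives the investor an expected 0.75 × 39 = 29.25; the founder offers that and keeps 18.75.
Round 1 (the investor proposes): rejecting gives the founder an expected 0.75 × 18.75 = 14.0625, so the investor offers 14.0625, keeping 33.9375.

14.06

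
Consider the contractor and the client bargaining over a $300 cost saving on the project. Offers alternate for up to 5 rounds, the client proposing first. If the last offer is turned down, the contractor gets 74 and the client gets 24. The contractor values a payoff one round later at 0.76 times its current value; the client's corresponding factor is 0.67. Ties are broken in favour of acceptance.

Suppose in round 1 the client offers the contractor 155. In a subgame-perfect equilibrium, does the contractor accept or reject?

Round 5 (the client proposes): the contractor gets 74 if talks fail, so the client offers 74 and keeps 226.
Round 4 (the contractor proposes): the client can get 226 next round, worth 0.67 × 226 = 151.42 now; the contractor offers that and keeps 148.58.
Round 3 (the client proposes): the contractor can get 148.58 next round, worth 0.76 × 148.58 = 112.9208 now; the client offers that and keeps 187.0792.
Round 2 (the contractor proposes): the client can get 187.0792 next round, worth 0.67 × 187.0792 = 125.343064 now; the contractor offers that and keeps 174.656936.
So by rejecting in round 1, the contractor gets 174.656936 next round, worth 0.76 × 174.656936 = 132.73927136 now.
Offer 155 ≥ 132.73927136, so the contractor accepts.

Accept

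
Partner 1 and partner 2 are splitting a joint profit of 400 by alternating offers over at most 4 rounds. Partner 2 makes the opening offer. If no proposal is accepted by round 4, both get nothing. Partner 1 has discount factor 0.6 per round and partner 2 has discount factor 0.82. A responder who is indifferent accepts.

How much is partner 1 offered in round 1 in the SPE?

Round 4 (partner 1 proposes): rejection yields 0 for partner 2; partner 1 offers 0 and keeps 400.
Round 3 (partner 2 proposes): partner 1 can get 400 next round, worth 0.6 × 400 = 240 now; partner 2 offers that and keeps 160.
Round 2 (partner 1 proposes): partner 2 can get 160 next round, worth 0.82 × 160 = 131.2 now, so partner 1 offers 131.2, keeping 268.8.
Round 1 (partner 2 proposes): partner 1 can get 268.8 next round, worth 0.6 × 268.8 = 161.28 now, so partner 2 offers 161.28, keeping 238.72.

161.28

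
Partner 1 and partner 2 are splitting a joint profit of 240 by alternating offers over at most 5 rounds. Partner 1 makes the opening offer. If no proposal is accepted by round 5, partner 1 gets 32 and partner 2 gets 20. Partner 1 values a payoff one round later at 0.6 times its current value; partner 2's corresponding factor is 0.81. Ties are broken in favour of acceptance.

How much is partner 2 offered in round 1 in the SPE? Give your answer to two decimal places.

120.28

Work backward from the last round.
Round 5 (partner 1 proposes): partner 2 gets 20 if talks fail, so partner 1 offers 20 and keeps 220.
Round 4 (partner 2 proposes): partner 1 can get 220 next round, worth 0.6 × 220 = 132 now. Partner 2 offers 132 and keeps 240 − 132 = 108.
Round 3 (partner 1 proposes): partner 2 can get 108 next round, worth 0.81 × 108 = 87.48 now; partner 1 offers that and keeps 152.52.
Round 2 (partner 2 proposes): partner 1 can get 152.52 next round, worth 0.6 × 152.52 = 91.512 now; partner 2 offers that and keeps 148.488.
Round 1 (partner 1 proposes): partner 2 can get 148.488 next round, worth 0.81 × 148.488 = 120.27528 now. Partner 1 offers 120.27528 and keeps 240 − 120.27528 = 119.72472.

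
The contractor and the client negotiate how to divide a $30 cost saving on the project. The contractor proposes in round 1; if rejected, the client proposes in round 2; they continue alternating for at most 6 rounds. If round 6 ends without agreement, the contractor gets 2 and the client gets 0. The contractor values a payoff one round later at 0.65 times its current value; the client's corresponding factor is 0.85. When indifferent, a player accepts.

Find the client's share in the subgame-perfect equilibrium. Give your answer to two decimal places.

21.12

Round 6 (the client proposes): the contractor gets 2 if talks fail, so the client offers 2 and keeps 28.
Round 5 (the contractor proposes): the client can get 28 next round, worth 0.85 × 28 = 23.8 now, so the contractor offers 23.8, keeping 6.2.
Round 4 (the client proposes): the contractor can get 6.2 next round, worth 0.65 × 6.2 = 4.03 now; the client offers that and keeps 25.97.
Round 3 (the contractor proposes): the client can get 25.97 next round, worth 0.85 × 25.97 = 22.0745 now, so the contractor offers 22.0745, keeping 7.9255.
Round 2 (the client proposes): the contractor can get 7.9255 next round, worth 0.65 × 7.9255 = 5.151575 now, so the client offers 5.151575, keeping 24.848425.
Round 1 (the contractor proposes): the client can get 24.848425 next round, worth 0.85 × 24.848425 = 21.12116125 now. The contractor offers 21.12116125 and keeps 30 − 21.12116125 = 8.87883875.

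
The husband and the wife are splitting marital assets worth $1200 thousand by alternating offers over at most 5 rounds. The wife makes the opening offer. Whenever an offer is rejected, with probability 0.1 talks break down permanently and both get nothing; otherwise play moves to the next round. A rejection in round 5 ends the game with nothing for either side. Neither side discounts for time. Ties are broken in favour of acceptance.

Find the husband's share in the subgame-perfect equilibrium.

Round 5 (the wife proposes): rejection yields 0 for the husband; the wife offers 0 and keeps 1200.
Round 4 (the husband proposes): rejecting gives the wife an expected 0.9 × 1200 = 1080; the husband offers that and keeps 120.
Round 3 (the wife proposes): rejecting gives the husband an expected 0.9 × 120 = 108. The wife offers 108 and keeps 1200 − 108 = 1092.
Round 2 (the husband proposes): rejecting gives the wife an expected 0.9 × 1092 = 982.8, so the husband offers 982.8, keeping 217.2.
Round 1 (the wife proposes): rejecting gives the husband an expected 0.9 × 217.2 = 195.48; the wife offers that and keeps 1004.52.

195.48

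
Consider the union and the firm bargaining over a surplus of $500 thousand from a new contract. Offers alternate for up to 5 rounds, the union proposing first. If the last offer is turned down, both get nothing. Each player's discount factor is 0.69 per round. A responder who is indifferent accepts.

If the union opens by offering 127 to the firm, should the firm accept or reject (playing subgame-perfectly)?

Reject

Round 5 (the union proposes): the firm will accept anything ≥ 0, so the union offers 0 and keeps 500.
Round 4 (the firm proposes): the union can get 500 next round, worth 0.69 × 500 = 345 now, so the firm offers 345, keeping 155.
Round 3 (the union proposes): the firm can get 155 next round, worth 0.69 × 155 = 106.95 now; the union offers that and keeps 393.05.
Round 2 (the firm proposes): the union can get 393.05 next round, worth 0.69 × 393.05 = 271.2045 now. The firm offers 271.2045 and keeps 500 − 271.2045 = 228.7955.
So by rejecting in round 1, the firm gets 228.7955 next round, worth 0.69 × 228.7955 = 157.868895 now.
Offer 127 < 157.868895, so the firm rejects.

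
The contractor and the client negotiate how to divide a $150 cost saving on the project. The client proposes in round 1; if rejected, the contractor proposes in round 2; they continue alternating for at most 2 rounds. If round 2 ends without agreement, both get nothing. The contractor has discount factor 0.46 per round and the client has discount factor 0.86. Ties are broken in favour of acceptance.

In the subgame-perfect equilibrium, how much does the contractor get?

69

Solve by backward induction from round 2.
Round 2 (the contractor proposes): the client will accept anything ≥ 0, so the contractor offers 0 and keeps 150.
Round 1 (the client proposes): the contractor can get 150 next round, worth 0.46 × 150 = 69 now. The client offers 69 and keeps 150 − 69 = 81.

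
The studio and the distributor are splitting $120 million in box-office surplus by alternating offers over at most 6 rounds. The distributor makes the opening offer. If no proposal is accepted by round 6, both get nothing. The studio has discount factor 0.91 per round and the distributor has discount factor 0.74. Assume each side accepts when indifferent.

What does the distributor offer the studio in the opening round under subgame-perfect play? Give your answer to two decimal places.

Work backward from the last round.
Round 6 (the studio proposes): rejection yields 0 for the distributor; the studio offers 0 and keeps 120.
Round 5 (the distributor proposes): the studio can get 120 next round, worth 0.91 × 120 = 109.2 now, so the distributor offers 109.2, keeping 10.8.
Round 4 (the studio proposes): the distributor can get 10.8 next round, worth 0.74 × 10.8 = 7.992 now; the studio offers that and keeps 112.008.
Round 3 (the distributor proposes): the studio can get 112.008 next round, worth 0.91 × 112.008 = 101.92728 now; the distributor offers that and keeps 18.07272.
Round 2 (the studio proposes): the distributor can get 18.07272 next round, worth 0.74 × 18.07272 = 13.3738128 now. The studio offers 13.3738128 and keeps 120 − 13.3738128 = 106.6261872.
Round 1 (the distributor proposes): the studio can get 106.6261872 next round, worth 0.91 × 106.6261872 = 97.029830352 now. The distributor offers 97.029830352 and keeps 120 − 97.029830352 = 22.970169648.

97.03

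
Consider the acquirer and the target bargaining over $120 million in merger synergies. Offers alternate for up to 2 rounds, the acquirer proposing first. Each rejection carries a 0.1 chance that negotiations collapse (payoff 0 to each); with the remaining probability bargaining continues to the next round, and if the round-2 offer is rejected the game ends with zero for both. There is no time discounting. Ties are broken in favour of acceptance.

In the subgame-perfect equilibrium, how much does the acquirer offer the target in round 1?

108

Round 2 (the target proposes): rejection yields 0 for the acquirer; the target offers 0 and keeps 120.
Round 1 (the acquirer proposes): rejecting gives the target an expected 0.9 × 120 = 108. The acquirer offers 108 and keeps 120 − 108 = 12.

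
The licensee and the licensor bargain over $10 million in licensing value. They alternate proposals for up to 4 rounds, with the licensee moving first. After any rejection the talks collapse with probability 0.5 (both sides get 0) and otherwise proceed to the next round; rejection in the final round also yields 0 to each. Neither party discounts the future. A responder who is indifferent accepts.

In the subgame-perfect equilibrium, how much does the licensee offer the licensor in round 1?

Round 4 (the licensor proposes): rejection yields 0 for the licensee; the licensor offers 0 and keeps 10.
Round 3 (the licensee proposes): rejecting gives the licensor an expected 0.5 × 10 = 5; the licensee offers that and keeps 5.
Round 2 (the licensor proposes): rejecting gives the licensee an expected 0.5 × 5 = 2.5, so the licensor offers 2.5, keeping 7.5.
Round 1 (the licensee proposes): rejecting gives the licensor an expected 0.5 × 7.5 = 3.75, so the licensee offers 3.75, keeping 6.25.

3.75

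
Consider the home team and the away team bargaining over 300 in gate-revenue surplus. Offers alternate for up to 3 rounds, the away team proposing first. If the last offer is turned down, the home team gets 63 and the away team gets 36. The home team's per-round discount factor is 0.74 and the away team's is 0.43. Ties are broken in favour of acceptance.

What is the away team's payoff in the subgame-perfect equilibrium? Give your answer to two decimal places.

153.41

Round 3 (the away team proposes): the home team gets 63 if talks fail, so the away team offers 63 and keeps 237.
Round 2 (the home team proposes): the away team can get 237 next round, worth 0.43 × 237 = 101.91 now, so the home team offers 101.91, keeping 198.09.
Round 1 (the away team proposes): the home team can get 198.09 next round, worth 0.74 × 198.09 = 146.5866 now, so the away team offers 146.5866, keeping 153.4134.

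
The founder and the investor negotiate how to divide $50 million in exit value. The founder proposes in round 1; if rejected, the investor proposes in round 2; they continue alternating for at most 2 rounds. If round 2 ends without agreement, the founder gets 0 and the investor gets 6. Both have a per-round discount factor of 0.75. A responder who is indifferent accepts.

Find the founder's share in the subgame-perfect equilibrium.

12.5

Round 2 (the investor proposes): rejection yields 0 for the founder; the investor offers 0 and keeps 50.
Round 1 (the founder proposes): the investor can get 50 next round, worth 0.75 × 50 = 37.5 now. The founder offers 37.5 and keeps 50 − 37.5 = 12.5.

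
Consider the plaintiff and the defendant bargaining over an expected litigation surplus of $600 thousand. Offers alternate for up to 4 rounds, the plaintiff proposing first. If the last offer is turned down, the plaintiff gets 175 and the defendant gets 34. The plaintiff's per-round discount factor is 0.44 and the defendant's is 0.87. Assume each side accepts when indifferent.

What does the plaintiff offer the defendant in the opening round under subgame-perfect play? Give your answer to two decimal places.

Round 4 (the defendant proposes): the plaintiff gets 175 if talks fail, so the defendant offers 175 and keeps 425.
Round 3 (the plaintiff proposes): the defendant can get 425 next round, worth 0.87 × 425 = 369.75 now; the plaintiff offers that and keeps 230.25.
Round 2 (the defendant proposes): the plaintiff can get 230.25 next round, worth 0.44 × 230.25 = 101.31 now; the defendant offers that and keeps 498.69.
Round 1 (the plaintiff proposes): the defendant can get 498.69 next round, worth 0.87 × 498.69 = 433.8603 now; the plaintiff offers that and keeps 166.1397.

433.86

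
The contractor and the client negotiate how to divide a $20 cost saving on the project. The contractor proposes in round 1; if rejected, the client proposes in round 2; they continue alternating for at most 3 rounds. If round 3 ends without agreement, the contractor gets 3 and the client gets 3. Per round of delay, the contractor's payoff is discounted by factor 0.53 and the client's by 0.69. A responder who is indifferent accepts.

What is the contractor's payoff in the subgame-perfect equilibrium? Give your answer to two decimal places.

12.42

Work backward from the last round.
Round 3 (the contractor proposes): the client gets 3 if talks fail, so the contractor offers 3 and keeps 17.
Round 2 (the client proposes): the contractor can get 17 next round, worth 0.53 × 17 = 9.01 now. The client offers 9.01 and keeps 20 − 9.01 = 10.99.
Round 1 (the contractor proposes): the client can get 10.99 next round, worth 0.69 × 10.99 = 7.5831 now; the contractor offers that and keeps 12.4169.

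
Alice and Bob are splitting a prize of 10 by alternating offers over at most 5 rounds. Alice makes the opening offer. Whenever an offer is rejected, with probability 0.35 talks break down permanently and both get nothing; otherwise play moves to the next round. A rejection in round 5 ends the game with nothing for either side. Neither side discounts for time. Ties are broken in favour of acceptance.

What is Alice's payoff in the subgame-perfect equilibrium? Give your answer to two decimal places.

Round 5 (Alice proposes): rejection yields 0 for Bob; Alice offers 0 and keeps 10.
Round 4 (Bob proposes): rejecting gives Alice an expected 0.65 × 10 = 6.5; Bob offers that and keeps 3.5.
Round 3 (Alice proposes): rejecting gives Bob an expected 0.65 × 3.5 = 2.275, so Alice offers 2.275, keeping 7.725.
Round 2 (Bob proposes): rejecting gives Alice an expected 0.65 × 7.725 = 5.02125; Bob offers that and keeps 4.97875.
Round 1 (Alice proposes): rejecting gives Bob an expected 0.65 × 4.97875 = 3.2361875, so Alice offers 3.2361875, keeping 6.7638125.

6.76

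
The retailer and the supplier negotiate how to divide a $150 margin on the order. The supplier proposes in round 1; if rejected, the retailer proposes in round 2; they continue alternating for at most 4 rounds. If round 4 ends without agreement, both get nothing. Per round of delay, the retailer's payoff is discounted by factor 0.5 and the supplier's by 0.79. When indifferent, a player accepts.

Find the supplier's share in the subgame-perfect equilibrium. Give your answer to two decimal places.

104.63

Round 4 (the retailer proposes): rejection yields 0 for the supplier; the retailer offers 0 and keeps 150.
Round 3 (the supplier proposes): the retailer can get 150 next round, worth 0.5 × 150 = 75 now, so the supplier offers 75, keeping 75.
Round 2 (the retailer proposes): the supplier can get 75 next round, worth 0.79 × 75 = 59.25 now; the retailer offers that and keeps 90.75.
Round 1 (the supplier proposes): the retailer can get 90.75 next round, worth 0.5 × 90.75 = 45.375 now. The supplier offers 45.375 and keeps 150 − 45.375 = 104.625.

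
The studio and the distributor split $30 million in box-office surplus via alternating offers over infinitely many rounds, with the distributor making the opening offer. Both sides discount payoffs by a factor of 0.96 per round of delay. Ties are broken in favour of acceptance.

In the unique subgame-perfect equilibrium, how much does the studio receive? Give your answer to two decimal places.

Let x be the distributor's share when the distributor proposes and y be the studio's share when the studio proposes.
The studio accepts iff offered ≥ 0.96·y, so x = 30 − 0.96y. Symmetrically y = 30 − 0.96x.
Substituting: x = 30 − 0.96(30 − 0.96x), giving x(1 − 0.96·0.96) = 30(1 − 0.96).
So x = 30 × 0.04 / 0.0784 ≈ 15.3061, and the studio receives 30 − x ≈ 14.6939.

14.69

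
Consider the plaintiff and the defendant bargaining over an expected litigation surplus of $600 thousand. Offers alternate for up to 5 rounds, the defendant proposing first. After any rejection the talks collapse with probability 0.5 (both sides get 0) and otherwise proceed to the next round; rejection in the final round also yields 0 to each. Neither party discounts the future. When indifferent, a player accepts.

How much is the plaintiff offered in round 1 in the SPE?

187.5

By backward induction:
Round 5 (the defendant proposes): rejection yields 0 for the plaintiff; the defendant offers 0 and keeps 600.
Round 4 (the plaintiff proposes): rejecting gives the defendant an expected 0.5 × 600 = 300. The plaintiff offers 300 and keeps 600 − 300 = 300.
Round 3 (the defendant proposes): rejecting gives the plaintiff an expected 0.5 × 300 = 150. The defendant offers 150 and keeps 600 − 150 = 450.
Round 2 (the plaintiff proposes): rejecting gives the defendant an expected 0.5 × 450 = 225. The plaintiff offers 225 and keeps 600 − 225 = 375.
Round 1 (the defendant proposes): rejecting gives the plaintiff an expected 0.5 × 375 = 187.5, so the defendant offers 187.5, keeping 412.5.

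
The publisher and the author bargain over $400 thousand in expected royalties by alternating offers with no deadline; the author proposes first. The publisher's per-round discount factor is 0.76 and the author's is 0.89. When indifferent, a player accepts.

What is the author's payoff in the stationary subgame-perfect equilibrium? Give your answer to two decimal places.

296.66

In a stationary SPE each proposer offers the other exactly their discounted continuation value.
If the author keeps x when proposing and the publisher keeps y when proposing, then x = 400 − 0.76y and y = 400 − 0.89x.
Solving: x = 400(1 − 0.76) / (1 − 0.89·0.76) = 96 / 0.3236 ≈ 296.6625.
The publisher gets 400 − 296.6625 ≈ 103.3375.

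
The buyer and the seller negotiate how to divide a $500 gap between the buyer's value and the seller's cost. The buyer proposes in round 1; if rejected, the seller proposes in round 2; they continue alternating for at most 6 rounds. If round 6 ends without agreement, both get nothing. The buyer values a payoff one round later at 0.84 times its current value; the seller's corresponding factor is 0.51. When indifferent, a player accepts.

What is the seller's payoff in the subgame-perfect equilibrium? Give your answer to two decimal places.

Round 6 (the seller proposes): the buyer will accept anything ≥ 0, so the seller offers 0 and keeps 500.
Round 5 (the buyer proposes): the seller can get 500 next round, worth 0.51 × 500 = 255 now; the buyer offers that and keeps 245.
Round 4 (the seller proposes): the buyer can get 245 next round, worth 0.84 × 245 = 205.8 now. The seller offers 205.8 and keeps 500 − 205.8 = 294.2.
Round 3 (the buyer proposes): the seller can get 294.2 next round, worth 0.51 × 294.2 = 150.042 now. The buyer offers 150.042 and keeps 500 − 150.042 = 349.958.
Round 2 (the seller proposes): the buyer can get 349.958 next round, worth 0.84 × 349.958 = 293.96472 now. The seller offers 293.96472 and keeps 500 − 293.96472 = 206.03528.
Round 1 (the buyer proposes): the seller can get 206.03528 next round, worth 0.51 × 206.03528 = 105.0779928 now, so the buyer offers 105.0779928, keeping 394.9220072.

105.08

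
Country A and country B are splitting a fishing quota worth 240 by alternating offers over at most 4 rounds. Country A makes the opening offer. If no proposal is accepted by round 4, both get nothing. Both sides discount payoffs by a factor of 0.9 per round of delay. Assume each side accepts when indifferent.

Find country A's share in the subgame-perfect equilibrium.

43.44

Round 4 (country B proposes): rejection yields 0 for country A; country B offers 0 and keeps 240.
Round 3 (country A proposes): country B can get 240 next round, worth 0.9 × 240 = 216 now, so country A offers 216, keeping 24.
Round 2 (country B proposes): country A can get 24 next round, worth 0.9 × 24 = 21.6 now. Country B offers 21.6 and keeps 240 − 21.6 = 218.4.
Round 1 (country A proposes): country B can get 218.4 next round, worth 0.9 × 218.4 = 196.56 now. Country A offers 196.56 and keeps 240 − 196.56 = 43.44.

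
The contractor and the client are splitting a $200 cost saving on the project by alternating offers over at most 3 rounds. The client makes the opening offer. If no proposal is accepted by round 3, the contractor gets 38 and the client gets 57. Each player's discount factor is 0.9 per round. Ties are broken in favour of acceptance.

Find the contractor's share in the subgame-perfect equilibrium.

48.78

Round 3 (the client proposes): the contractor gets 38 if talks fail, so the client offers 38 and keeps 162.
Round 2 (the contractor proposes): the client can get 162 next round, worth 0.9 × 162 = 145.8 now. The contractor offers 145.8 and keeps 200 − 145.8 = 54.2.
Round 1 (the client proposes): the contractor can get 54.2 next round, worth 0.9 × 54.2 = 48.78 now. The client offers 48.78 and keeps 200 − 48.78 = 151.22.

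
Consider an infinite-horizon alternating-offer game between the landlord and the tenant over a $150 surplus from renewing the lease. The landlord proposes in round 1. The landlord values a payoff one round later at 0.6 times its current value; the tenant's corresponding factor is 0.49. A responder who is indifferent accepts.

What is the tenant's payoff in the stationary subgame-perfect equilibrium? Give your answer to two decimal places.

41.64

Let x be the landlord's share when the landlord proposes and y be the tenant's share when the tenant proposes.
The tenant accepts iff offered ≥ 0.49·y, so x = 150 − 0.49y. Symmetrically y = 150 − 0.6x.
Substituting: x = 150 − 0.49(150 − 0.6x), giving x(1 − 0.6·0.49) = 150(1 − 0.49).
So x = 150 × 0.51 / 0.706 ≈ 108.3569, and the tenant receives 150 − x ≈ 41.6431.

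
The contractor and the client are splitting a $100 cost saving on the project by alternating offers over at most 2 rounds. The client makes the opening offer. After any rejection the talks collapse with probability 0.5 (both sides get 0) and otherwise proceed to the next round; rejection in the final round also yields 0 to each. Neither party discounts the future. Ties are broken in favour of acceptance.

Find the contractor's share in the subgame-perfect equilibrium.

Round 2 (the contractor proposes): the client will accept anything ≥ 0, so the contractor offers 0 and keeps 100.
Round 1 (the client proposes): rejecting gives the contractor an expected 0.5 × 100 = 50; the client offers that and keeps 50.

50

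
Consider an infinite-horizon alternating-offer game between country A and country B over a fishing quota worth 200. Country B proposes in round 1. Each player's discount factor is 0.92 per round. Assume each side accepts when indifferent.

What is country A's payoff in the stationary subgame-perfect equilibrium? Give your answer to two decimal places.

When country B proposes, country A accepts any offer worth at least 0.92 times what country A would get by proposing next round; and vice versa.
This gives x = 200 − 0.92y and y = 200 − 0.92x, where x and y are each side's share when it proposes.
Hence (1 − 0.92·0.92)x = 200(1 − 0.92), i.e. 0.1536·x = 16.
x ≈ 104.1667; country A's share is 200 − x ≈ 95.8333.

95.83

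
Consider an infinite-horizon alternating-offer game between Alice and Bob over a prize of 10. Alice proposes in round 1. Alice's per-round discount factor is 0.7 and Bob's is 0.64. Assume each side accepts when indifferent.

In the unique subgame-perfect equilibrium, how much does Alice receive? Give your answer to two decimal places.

6.52

When Alice proposes, Bob accepts any offer worth at least 0.64 times what Bob would get by proposing next round; and vice versa.
This gives x = 10 − 0.64y and y = 10 − 0.7x, where x and y are each side's share when it proposes.
Hence (1 − 0.64·0.7)x = 10(1 − 0.64), i.e. 0.552·x = 3.6.
x ≈ 6.5217; Bob's share is 10 − x ≈ 3.4783.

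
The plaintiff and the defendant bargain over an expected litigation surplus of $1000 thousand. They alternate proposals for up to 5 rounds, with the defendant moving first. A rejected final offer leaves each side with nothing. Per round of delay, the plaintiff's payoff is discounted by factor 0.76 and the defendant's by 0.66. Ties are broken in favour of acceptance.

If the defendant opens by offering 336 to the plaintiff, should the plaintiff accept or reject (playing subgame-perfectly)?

Reject

Work out the plaintiff's continuation value if the offer is rejected.
Round 5 (the defendant proposes): the plaintiff will accept anything ≥ 0, so the defendant offers 0 and keeps 1000.
Round 4 (the plaintiff proposes): the defendant can get 1000 next round, worth 0.66 × 1000 = 660 now. The plaintiff offers 660 and keeps 1000 − 660 = 340.
Round 3 (the defendant proposes): the plaintiff can get 340 next round, worth 0.76 × 340 = 258.4 now, so the defendant offers 258.4, keeping 741.6.
Round 2 (the plaintiff proposes): the defendant can get 741.6 next round, worth 0.66 × 741.6 = 489.456 now, so the plaintiff offers 489.456, keeping 510.544.
So by rejecting in round 1, the plaintiff gets 510.544 next round, worth 0.76 × 510.544 = 388.01344 now.
Offer 336 < 388.01344, so the plaintiff rejects.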